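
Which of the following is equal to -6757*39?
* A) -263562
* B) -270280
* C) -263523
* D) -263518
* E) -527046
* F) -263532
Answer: C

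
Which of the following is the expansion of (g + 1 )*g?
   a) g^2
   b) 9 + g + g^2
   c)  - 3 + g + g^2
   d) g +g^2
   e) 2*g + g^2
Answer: d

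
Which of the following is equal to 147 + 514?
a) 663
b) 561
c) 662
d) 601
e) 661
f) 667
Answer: e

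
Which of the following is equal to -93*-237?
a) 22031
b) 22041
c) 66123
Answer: b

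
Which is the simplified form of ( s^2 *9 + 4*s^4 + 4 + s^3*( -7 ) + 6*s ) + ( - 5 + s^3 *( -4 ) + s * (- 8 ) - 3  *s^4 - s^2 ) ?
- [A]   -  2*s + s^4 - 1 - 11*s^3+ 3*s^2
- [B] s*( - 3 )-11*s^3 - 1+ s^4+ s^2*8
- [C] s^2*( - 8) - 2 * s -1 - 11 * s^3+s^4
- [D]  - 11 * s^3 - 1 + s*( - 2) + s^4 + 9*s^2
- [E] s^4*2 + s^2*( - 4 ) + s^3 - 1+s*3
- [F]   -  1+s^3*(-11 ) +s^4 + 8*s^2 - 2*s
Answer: F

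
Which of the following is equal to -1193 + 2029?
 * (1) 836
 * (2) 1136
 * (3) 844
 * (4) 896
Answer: 1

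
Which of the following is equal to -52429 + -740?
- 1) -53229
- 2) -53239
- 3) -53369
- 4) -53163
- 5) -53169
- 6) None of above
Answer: 5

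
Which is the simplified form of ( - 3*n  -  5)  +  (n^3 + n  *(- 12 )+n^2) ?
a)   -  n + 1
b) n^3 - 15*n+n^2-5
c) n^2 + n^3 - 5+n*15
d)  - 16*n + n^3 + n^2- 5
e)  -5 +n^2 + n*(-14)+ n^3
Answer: b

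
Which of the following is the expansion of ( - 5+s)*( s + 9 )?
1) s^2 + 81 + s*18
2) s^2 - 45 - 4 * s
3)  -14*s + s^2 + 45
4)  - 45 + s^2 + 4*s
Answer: 4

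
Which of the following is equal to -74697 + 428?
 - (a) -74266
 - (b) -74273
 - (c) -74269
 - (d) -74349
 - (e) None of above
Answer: c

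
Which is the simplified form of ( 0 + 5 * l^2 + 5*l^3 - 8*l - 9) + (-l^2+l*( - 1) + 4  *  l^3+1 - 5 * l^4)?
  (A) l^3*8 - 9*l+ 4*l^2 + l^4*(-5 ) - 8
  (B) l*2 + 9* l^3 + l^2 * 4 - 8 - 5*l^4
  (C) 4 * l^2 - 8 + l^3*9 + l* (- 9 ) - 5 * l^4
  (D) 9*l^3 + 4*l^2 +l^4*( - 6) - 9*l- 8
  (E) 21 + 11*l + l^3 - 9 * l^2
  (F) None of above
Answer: C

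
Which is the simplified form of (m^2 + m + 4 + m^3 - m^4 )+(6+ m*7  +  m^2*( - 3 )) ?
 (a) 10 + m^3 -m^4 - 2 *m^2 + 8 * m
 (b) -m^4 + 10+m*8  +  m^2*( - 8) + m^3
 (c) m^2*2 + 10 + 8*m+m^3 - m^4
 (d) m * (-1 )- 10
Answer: a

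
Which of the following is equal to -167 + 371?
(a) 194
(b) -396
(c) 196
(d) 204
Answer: d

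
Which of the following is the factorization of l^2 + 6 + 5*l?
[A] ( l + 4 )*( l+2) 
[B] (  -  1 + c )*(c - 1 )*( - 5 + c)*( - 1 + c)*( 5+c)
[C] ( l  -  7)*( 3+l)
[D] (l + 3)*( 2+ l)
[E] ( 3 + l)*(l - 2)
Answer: D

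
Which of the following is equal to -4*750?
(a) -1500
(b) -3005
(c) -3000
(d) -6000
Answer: c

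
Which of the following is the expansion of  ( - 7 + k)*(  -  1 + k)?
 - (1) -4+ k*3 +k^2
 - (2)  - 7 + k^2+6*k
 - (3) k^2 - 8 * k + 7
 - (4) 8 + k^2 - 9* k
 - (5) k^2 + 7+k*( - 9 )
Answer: 3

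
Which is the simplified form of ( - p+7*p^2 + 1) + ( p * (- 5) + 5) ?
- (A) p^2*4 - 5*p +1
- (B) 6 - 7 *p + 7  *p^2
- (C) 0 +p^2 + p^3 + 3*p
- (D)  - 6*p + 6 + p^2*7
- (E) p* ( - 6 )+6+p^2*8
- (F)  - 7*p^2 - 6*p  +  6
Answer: D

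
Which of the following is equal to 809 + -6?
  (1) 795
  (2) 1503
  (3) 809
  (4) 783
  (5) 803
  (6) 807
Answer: 5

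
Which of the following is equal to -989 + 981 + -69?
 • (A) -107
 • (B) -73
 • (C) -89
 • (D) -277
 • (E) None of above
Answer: E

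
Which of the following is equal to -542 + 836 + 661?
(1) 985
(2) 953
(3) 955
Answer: 3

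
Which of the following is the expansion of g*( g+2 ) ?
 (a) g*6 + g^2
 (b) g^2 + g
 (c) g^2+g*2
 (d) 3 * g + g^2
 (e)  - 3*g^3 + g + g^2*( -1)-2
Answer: c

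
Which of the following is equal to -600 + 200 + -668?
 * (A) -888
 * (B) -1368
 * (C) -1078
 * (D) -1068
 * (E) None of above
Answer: D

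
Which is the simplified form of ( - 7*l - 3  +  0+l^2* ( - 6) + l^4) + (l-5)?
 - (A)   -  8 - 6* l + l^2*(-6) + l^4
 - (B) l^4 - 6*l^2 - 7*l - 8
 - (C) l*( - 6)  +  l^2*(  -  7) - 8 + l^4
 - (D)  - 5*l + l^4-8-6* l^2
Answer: A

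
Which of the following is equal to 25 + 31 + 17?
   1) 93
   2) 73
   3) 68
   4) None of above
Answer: 2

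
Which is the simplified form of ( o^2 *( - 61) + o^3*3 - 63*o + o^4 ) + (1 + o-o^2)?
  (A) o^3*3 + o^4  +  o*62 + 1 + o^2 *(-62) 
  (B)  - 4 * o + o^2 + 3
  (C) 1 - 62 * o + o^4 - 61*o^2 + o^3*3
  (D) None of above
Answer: D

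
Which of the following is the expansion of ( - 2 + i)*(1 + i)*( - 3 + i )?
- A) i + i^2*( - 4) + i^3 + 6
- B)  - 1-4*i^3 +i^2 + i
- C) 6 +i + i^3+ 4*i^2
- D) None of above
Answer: A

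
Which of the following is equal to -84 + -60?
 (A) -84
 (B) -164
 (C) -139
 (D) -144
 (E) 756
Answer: D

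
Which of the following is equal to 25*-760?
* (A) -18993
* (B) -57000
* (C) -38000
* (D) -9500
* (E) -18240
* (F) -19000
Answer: F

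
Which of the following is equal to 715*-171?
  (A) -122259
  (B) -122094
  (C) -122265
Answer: C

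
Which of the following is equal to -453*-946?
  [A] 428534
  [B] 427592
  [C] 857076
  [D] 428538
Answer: D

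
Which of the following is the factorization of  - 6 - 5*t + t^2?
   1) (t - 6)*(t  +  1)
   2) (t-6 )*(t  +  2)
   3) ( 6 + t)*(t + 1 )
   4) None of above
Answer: 1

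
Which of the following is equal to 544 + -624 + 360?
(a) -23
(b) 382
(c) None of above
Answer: c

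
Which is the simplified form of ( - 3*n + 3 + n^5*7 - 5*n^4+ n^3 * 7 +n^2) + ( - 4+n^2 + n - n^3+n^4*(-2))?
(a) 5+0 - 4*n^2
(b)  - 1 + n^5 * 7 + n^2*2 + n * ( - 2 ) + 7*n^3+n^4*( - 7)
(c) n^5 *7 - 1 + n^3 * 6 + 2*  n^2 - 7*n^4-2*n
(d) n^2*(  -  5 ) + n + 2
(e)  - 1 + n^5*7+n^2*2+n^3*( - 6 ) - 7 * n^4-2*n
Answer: c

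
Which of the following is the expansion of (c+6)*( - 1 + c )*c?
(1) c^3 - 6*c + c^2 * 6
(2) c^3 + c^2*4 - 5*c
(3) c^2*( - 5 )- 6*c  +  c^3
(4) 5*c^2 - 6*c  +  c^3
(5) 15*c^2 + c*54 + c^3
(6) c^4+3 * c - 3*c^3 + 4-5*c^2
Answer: 4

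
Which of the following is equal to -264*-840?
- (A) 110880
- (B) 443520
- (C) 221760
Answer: C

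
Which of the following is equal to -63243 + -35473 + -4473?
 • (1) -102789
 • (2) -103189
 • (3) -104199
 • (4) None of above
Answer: 2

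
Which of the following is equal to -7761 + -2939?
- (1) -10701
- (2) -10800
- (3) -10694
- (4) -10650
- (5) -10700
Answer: 5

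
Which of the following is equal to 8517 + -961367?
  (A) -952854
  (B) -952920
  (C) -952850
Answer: C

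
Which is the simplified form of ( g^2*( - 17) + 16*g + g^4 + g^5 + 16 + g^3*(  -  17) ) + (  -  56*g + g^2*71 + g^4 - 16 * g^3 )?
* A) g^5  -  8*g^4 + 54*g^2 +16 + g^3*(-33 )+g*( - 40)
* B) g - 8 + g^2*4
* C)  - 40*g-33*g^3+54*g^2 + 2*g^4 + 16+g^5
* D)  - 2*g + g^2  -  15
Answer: C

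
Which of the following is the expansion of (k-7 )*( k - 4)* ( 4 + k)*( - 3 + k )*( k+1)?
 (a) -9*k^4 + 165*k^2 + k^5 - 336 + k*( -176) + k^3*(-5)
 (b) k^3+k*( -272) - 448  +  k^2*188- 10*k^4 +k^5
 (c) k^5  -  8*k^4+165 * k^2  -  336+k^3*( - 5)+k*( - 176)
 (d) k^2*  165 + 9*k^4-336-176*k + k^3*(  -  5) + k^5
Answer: a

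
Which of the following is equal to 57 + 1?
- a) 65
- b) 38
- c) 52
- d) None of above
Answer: d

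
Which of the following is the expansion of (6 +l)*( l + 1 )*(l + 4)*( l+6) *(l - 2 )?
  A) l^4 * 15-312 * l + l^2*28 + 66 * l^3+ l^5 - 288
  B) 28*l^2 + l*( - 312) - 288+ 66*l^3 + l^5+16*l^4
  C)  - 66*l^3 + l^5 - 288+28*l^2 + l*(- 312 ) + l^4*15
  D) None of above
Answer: A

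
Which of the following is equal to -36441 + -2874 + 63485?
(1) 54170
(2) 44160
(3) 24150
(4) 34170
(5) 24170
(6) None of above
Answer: 5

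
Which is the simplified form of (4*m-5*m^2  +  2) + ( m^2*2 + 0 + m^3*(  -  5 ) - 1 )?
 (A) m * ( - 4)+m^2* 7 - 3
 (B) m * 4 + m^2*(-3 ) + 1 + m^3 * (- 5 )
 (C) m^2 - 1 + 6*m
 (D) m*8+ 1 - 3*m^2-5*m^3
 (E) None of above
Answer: B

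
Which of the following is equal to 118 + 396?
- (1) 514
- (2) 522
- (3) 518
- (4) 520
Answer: 1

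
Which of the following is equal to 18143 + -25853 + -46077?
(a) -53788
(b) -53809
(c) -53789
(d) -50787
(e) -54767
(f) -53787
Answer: f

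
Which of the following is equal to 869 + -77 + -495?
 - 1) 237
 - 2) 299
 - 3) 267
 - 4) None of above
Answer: 4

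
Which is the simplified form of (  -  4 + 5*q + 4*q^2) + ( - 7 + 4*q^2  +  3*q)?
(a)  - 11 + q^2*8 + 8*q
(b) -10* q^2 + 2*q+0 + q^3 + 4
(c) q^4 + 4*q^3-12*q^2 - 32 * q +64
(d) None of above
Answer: a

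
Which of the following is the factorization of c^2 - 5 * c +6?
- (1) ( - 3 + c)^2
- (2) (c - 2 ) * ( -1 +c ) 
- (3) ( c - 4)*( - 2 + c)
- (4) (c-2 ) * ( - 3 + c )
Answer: 4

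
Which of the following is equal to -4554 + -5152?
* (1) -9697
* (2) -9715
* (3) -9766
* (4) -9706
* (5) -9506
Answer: 4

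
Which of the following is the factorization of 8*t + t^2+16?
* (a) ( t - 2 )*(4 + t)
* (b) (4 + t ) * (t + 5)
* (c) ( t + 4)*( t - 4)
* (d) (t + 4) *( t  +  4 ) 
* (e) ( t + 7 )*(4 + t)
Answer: d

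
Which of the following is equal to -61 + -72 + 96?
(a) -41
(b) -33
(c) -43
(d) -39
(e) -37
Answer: e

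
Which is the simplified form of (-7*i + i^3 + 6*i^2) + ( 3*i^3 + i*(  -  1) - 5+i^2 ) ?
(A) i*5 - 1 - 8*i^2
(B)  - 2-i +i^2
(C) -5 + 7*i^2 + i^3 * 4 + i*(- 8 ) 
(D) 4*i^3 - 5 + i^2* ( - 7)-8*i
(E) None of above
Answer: C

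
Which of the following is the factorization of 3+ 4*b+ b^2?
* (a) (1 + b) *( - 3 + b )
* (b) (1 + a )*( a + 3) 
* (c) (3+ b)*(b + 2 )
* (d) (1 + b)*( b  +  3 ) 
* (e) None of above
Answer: d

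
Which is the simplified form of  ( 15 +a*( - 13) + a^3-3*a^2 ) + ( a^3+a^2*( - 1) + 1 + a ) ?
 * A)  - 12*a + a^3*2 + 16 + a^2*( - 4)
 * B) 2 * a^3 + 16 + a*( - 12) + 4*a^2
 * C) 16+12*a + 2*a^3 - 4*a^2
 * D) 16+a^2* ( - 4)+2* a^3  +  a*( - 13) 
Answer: A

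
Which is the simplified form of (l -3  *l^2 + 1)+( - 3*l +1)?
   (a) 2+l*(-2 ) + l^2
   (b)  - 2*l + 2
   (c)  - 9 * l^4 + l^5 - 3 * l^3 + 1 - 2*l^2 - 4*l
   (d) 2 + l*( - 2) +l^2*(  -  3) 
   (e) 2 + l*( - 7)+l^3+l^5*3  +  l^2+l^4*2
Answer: d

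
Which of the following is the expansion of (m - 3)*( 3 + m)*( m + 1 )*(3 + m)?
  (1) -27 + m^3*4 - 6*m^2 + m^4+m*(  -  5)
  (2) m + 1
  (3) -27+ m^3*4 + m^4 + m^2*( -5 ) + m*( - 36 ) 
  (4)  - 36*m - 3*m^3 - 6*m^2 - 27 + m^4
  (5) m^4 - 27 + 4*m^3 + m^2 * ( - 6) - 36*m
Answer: 5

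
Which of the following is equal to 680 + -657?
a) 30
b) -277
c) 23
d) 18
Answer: c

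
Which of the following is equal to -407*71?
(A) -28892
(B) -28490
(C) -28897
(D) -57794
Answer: C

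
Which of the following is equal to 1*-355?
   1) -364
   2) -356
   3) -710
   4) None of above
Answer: 4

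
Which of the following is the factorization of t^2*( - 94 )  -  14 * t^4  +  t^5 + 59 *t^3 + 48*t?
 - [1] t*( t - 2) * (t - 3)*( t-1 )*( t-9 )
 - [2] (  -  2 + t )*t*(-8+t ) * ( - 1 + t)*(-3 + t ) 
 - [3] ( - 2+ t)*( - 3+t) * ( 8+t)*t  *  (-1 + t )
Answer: 2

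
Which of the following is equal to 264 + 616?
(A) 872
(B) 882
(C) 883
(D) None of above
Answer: D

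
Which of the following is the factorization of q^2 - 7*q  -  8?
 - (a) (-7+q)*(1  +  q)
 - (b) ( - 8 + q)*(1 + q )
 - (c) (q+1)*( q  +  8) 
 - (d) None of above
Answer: b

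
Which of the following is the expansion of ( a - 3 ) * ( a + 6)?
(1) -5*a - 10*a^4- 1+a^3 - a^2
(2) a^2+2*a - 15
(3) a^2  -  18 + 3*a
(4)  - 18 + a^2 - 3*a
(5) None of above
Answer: 3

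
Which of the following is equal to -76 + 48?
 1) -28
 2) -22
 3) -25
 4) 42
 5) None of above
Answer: 1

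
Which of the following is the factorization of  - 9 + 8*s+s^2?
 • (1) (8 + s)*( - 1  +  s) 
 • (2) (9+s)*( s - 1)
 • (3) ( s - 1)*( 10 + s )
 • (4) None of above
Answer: 2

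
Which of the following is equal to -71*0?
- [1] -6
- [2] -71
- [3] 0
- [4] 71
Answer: 3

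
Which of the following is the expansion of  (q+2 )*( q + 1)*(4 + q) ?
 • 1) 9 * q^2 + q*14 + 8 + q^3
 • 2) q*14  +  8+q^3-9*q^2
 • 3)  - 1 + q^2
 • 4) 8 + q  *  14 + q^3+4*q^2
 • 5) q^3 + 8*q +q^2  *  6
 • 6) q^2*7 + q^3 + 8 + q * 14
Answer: 6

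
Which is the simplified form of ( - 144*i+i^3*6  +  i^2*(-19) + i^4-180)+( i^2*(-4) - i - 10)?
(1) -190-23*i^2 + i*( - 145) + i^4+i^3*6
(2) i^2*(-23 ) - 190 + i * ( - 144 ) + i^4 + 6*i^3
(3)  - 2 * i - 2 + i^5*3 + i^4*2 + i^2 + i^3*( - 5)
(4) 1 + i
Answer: 1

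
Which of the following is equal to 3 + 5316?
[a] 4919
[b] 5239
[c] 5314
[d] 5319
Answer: d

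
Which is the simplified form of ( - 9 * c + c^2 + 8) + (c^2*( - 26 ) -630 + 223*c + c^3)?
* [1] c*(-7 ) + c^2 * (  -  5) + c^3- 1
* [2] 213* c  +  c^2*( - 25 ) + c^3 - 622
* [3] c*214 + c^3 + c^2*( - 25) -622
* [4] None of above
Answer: 3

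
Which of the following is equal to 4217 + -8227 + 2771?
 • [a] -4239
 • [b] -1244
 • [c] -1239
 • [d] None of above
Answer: c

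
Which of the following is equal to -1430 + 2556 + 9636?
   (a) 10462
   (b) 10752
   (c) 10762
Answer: c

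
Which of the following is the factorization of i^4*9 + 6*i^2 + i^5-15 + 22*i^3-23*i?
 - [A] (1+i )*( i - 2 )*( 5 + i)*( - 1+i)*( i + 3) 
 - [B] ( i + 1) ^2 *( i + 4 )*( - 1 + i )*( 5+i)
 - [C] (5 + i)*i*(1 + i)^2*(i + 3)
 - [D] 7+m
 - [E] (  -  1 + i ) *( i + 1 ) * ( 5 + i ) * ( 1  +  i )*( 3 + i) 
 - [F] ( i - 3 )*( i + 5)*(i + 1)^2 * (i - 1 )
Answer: E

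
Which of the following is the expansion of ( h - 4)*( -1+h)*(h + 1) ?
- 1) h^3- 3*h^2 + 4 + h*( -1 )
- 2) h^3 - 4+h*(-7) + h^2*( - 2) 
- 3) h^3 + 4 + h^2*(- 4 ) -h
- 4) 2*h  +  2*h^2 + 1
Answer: 3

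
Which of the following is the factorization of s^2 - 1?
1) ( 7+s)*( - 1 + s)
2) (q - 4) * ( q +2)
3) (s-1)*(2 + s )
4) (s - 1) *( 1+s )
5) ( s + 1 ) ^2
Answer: 4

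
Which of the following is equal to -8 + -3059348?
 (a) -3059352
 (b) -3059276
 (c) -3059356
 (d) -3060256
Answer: c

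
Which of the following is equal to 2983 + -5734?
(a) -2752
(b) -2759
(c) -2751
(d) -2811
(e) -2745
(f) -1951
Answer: c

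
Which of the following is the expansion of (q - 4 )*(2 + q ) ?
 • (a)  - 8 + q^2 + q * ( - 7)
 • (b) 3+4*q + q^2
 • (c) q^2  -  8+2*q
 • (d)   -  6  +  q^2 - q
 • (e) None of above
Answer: e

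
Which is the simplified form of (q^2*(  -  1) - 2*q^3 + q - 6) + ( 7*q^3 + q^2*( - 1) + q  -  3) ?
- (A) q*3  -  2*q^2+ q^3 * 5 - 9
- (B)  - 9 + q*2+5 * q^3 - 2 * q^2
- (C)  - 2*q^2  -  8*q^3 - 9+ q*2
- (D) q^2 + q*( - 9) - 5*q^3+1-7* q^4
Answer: B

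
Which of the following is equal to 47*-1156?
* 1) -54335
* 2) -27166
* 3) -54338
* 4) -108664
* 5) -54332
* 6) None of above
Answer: 5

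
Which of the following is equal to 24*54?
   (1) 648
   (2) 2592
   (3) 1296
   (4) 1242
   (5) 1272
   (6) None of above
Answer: 3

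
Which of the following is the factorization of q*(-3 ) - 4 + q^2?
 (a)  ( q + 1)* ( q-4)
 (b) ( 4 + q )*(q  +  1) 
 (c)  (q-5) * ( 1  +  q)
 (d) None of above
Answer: a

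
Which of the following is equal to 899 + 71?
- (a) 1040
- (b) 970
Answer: b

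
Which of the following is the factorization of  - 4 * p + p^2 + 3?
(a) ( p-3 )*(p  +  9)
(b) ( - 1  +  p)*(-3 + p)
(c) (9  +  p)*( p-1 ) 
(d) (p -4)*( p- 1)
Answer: b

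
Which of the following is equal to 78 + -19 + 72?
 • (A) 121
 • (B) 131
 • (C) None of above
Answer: B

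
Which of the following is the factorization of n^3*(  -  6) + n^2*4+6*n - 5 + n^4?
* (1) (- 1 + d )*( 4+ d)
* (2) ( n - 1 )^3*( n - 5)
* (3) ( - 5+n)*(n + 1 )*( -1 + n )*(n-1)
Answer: 3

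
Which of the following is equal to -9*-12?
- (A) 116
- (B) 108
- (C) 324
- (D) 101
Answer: B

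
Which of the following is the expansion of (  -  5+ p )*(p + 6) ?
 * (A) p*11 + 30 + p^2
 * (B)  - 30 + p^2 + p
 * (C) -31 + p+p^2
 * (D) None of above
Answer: B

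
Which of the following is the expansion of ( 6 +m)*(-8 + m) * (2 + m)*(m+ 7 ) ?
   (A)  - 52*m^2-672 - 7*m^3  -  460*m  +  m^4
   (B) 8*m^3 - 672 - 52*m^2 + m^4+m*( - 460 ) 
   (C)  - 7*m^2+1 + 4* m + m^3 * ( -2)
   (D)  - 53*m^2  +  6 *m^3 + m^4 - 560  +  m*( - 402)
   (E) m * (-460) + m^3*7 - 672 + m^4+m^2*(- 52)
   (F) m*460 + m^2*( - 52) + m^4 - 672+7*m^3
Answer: E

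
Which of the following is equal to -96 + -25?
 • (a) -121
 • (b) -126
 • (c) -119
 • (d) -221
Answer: a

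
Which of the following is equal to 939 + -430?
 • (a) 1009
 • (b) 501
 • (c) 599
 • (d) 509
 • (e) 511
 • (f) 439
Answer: d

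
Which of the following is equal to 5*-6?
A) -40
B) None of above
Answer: B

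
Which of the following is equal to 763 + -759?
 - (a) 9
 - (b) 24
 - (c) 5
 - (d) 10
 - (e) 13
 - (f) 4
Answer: f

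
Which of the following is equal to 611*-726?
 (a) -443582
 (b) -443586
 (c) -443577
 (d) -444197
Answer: b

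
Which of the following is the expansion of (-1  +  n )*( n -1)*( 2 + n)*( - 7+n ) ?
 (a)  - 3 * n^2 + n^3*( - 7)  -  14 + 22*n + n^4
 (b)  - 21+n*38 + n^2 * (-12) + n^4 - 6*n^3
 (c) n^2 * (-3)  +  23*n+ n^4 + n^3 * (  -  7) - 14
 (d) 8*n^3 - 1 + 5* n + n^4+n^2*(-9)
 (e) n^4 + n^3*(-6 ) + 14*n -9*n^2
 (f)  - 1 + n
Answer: c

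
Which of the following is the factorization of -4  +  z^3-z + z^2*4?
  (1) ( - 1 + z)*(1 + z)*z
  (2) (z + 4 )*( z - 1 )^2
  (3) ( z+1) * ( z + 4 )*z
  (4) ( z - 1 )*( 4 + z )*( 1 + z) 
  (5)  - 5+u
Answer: 4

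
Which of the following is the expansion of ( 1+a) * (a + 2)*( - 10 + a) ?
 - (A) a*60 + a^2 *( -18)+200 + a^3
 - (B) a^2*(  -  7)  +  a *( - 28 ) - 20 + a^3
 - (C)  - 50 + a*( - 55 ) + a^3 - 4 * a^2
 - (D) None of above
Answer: B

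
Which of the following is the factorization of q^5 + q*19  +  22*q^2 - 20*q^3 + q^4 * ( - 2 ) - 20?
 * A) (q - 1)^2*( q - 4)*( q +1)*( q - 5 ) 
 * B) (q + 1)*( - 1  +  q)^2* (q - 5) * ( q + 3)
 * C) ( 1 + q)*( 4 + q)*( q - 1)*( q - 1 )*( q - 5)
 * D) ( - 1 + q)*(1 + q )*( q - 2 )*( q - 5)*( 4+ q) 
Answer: C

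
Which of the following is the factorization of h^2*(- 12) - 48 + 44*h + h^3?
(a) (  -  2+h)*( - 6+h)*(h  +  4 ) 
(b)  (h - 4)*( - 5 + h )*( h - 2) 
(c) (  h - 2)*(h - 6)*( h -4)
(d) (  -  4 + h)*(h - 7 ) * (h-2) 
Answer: c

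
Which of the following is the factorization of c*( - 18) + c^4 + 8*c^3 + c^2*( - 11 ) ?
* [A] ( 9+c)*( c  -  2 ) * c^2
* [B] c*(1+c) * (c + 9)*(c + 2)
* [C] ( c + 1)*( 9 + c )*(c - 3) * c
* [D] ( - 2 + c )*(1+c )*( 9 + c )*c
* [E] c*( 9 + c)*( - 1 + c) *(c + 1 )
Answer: D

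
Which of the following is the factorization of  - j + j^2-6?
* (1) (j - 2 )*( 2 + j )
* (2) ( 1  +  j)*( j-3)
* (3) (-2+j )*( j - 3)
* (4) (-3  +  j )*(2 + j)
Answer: 4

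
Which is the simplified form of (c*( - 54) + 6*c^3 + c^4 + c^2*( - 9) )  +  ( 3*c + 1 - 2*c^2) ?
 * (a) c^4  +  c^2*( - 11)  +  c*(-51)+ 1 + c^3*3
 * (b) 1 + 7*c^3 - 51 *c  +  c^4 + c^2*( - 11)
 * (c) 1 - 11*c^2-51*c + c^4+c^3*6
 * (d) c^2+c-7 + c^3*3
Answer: c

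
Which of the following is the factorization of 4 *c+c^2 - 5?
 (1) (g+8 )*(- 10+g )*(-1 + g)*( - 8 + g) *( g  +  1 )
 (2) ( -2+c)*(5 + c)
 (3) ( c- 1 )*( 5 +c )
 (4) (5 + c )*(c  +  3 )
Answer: 3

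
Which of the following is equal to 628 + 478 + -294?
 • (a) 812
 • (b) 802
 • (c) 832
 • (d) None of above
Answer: a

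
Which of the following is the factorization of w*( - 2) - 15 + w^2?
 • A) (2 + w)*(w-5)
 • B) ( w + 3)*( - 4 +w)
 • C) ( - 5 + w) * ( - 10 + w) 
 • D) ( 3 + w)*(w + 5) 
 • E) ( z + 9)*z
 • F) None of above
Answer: F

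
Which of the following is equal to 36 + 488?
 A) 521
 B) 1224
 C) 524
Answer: C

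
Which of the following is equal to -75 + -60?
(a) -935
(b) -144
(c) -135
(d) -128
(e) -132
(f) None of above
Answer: c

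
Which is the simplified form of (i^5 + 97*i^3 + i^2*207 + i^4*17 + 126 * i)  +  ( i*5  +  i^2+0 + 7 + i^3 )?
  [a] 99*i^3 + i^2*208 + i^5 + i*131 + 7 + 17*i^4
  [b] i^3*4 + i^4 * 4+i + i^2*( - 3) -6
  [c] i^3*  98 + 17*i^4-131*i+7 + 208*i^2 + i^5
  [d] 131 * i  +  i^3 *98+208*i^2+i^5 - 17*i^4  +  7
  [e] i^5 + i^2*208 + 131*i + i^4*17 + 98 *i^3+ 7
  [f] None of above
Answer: e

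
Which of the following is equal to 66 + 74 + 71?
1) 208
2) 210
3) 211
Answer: 3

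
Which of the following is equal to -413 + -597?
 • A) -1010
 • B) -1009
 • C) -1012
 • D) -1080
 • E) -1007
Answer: A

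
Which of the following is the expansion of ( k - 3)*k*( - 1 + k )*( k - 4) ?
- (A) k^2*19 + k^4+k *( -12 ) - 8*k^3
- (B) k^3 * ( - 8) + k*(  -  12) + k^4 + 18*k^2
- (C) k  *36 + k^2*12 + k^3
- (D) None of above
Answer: A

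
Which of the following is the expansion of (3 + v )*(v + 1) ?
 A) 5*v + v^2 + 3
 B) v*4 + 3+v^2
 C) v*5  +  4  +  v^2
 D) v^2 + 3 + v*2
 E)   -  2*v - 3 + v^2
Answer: B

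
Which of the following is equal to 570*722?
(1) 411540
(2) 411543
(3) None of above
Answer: 1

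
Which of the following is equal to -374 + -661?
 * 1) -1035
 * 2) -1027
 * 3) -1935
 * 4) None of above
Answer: 1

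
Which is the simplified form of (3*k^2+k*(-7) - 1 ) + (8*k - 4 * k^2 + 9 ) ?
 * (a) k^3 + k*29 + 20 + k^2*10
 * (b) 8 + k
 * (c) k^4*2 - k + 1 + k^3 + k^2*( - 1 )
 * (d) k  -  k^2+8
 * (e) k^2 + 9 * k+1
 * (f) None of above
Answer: d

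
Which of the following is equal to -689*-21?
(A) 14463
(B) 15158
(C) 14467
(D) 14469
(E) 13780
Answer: D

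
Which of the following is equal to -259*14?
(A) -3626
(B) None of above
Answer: A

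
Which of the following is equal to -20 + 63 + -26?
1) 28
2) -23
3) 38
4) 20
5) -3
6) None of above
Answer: 6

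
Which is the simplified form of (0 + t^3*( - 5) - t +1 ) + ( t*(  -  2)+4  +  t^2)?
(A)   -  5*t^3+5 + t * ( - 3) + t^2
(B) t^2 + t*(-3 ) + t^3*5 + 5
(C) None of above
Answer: A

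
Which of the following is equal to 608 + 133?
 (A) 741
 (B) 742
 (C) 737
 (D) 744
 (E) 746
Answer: A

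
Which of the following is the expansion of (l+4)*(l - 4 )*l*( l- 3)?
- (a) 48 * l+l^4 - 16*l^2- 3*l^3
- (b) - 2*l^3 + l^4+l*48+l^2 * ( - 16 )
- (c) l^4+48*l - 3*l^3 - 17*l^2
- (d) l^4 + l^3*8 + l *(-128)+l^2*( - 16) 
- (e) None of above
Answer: a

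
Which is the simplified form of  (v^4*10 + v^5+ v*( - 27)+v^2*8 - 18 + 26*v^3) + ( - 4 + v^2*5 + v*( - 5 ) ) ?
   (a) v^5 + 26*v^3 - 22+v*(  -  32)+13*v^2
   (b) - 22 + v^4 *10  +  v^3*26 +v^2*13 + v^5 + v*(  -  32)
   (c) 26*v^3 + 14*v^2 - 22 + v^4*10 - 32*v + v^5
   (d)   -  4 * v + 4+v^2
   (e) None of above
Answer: b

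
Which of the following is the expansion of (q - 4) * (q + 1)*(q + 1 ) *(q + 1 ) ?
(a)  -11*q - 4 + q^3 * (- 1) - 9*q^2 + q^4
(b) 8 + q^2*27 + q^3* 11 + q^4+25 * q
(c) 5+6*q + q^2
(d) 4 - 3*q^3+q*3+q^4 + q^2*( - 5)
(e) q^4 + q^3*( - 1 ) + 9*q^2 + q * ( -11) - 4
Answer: a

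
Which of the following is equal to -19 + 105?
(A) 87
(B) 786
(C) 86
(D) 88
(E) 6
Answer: C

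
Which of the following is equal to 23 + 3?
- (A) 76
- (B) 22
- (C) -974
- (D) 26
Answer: D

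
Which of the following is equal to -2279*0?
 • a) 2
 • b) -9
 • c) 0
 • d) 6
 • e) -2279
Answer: c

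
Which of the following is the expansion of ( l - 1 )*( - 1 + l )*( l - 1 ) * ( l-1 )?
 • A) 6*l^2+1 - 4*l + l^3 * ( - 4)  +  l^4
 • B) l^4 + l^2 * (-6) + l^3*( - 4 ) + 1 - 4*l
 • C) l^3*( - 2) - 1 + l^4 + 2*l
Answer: A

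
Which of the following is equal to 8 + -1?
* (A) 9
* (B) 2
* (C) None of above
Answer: C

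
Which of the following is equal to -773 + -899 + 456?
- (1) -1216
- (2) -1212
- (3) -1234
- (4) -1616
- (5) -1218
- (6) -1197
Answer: 1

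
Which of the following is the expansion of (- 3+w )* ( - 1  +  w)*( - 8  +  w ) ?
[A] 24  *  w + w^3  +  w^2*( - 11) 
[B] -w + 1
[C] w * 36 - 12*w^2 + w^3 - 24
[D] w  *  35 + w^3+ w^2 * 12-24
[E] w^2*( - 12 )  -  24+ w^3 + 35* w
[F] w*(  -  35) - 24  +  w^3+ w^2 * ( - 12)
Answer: E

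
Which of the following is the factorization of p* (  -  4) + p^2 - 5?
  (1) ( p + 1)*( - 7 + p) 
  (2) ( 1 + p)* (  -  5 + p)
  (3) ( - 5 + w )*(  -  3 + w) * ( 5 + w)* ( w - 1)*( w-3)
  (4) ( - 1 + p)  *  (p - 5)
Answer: 2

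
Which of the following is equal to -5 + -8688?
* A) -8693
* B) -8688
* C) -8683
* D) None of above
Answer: A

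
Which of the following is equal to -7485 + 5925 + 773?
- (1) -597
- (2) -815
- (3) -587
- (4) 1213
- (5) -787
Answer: 5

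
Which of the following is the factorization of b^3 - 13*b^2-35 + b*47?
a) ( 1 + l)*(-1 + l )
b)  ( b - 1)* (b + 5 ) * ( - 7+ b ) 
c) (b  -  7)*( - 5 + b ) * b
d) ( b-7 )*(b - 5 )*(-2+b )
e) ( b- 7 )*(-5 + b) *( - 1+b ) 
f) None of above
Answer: e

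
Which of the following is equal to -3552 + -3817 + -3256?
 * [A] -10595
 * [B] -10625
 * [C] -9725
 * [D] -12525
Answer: B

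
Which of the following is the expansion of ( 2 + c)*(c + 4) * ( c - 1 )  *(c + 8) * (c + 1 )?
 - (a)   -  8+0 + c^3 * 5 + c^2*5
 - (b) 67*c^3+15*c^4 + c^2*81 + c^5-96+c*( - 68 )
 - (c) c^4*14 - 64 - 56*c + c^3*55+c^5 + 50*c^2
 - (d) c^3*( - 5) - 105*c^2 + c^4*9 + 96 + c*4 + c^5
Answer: c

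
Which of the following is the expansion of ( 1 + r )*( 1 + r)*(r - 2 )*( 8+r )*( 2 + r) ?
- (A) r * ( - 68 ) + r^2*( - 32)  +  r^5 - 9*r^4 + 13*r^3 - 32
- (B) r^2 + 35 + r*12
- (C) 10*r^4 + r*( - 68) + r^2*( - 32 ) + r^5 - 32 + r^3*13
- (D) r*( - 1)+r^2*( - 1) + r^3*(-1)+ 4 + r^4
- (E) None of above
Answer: C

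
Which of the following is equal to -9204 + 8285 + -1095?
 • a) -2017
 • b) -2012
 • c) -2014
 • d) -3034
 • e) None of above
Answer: c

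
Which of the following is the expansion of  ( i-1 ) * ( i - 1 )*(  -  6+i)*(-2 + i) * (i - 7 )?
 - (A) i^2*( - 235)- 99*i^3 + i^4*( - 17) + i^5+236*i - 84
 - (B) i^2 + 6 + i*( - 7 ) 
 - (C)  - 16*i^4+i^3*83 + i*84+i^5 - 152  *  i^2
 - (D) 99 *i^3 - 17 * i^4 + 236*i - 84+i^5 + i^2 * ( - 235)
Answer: D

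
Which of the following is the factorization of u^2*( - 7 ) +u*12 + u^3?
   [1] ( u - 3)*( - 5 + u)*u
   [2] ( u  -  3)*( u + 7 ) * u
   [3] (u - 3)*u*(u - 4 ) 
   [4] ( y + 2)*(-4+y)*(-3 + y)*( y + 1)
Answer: 3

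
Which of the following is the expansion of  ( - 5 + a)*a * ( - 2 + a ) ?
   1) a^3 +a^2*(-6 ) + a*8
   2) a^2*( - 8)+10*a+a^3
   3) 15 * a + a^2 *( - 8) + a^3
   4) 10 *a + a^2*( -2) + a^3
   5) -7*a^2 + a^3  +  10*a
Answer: 5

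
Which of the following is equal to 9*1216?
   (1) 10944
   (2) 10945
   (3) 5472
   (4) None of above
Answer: 1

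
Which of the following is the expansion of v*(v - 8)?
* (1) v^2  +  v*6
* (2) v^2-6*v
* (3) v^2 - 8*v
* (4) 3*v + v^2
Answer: 3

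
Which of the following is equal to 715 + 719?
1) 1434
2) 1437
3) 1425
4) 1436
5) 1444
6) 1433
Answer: 1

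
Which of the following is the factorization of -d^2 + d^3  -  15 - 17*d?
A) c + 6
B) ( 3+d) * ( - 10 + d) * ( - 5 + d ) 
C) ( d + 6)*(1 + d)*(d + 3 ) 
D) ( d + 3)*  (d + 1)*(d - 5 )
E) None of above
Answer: D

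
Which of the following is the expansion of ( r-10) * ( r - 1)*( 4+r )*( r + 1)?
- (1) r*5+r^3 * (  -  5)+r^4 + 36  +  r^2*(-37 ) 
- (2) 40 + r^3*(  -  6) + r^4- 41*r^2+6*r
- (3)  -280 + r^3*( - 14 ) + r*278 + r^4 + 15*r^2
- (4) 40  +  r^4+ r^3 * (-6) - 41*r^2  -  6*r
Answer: 2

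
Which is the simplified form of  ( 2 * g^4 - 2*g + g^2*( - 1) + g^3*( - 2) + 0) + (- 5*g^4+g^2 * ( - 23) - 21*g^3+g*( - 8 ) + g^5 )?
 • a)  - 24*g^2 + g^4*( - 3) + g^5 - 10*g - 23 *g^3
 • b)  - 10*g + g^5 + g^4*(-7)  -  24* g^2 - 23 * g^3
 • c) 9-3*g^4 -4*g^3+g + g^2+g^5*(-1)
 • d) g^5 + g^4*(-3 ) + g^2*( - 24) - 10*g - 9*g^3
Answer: a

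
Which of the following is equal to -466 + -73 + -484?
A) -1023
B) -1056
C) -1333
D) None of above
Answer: A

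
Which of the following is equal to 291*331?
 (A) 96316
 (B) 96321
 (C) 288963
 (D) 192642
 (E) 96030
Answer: B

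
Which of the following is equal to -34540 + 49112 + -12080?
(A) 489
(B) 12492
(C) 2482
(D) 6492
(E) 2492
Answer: E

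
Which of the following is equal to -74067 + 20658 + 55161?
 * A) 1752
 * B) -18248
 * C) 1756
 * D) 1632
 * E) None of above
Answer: A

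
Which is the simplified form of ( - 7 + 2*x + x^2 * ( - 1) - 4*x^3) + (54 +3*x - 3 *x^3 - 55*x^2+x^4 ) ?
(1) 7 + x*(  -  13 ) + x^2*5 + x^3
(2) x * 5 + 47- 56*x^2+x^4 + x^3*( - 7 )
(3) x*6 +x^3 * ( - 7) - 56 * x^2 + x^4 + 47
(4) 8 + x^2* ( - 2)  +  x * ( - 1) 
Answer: 2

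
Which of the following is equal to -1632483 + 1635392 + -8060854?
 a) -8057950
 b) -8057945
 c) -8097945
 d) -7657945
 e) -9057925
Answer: b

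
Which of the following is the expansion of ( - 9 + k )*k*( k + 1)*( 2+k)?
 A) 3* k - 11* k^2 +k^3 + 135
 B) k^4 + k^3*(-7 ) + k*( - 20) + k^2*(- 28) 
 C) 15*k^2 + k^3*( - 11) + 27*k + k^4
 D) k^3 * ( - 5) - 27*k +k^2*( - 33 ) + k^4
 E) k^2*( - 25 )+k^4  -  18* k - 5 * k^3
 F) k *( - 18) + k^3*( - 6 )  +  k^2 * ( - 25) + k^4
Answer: F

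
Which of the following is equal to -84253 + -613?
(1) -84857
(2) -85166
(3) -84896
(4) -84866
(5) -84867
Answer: 4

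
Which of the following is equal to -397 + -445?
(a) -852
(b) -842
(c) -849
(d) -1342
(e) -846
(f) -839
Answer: b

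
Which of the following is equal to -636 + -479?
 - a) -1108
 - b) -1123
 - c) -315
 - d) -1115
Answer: d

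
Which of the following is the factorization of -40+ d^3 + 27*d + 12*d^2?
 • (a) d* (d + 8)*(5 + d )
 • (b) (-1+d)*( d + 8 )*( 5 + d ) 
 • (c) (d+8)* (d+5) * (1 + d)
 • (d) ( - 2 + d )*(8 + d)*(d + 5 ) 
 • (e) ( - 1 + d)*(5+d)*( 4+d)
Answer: b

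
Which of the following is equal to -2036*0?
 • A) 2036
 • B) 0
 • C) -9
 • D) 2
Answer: B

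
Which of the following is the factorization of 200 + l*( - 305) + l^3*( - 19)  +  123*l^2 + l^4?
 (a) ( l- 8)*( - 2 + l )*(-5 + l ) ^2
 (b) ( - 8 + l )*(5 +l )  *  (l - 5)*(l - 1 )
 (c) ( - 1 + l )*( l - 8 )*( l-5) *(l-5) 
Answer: c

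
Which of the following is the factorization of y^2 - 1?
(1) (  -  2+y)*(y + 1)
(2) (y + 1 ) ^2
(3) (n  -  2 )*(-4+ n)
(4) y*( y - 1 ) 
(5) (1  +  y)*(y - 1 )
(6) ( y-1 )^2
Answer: 5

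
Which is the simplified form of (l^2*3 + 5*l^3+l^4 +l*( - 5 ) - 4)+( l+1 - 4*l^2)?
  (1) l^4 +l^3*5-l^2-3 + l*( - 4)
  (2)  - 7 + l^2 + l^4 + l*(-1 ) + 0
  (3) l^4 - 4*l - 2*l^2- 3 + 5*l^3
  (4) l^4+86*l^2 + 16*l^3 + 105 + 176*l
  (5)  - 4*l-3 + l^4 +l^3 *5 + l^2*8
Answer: 1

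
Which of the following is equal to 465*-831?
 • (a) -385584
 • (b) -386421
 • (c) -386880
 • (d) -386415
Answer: d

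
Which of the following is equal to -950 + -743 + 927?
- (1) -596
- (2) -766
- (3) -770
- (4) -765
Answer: 2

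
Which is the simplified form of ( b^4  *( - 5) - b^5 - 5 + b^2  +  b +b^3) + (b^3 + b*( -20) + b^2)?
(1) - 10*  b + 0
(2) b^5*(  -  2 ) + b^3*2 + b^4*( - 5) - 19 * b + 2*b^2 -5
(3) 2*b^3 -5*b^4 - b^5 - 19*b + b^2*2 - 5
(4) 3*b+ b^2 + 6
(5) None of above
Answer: 3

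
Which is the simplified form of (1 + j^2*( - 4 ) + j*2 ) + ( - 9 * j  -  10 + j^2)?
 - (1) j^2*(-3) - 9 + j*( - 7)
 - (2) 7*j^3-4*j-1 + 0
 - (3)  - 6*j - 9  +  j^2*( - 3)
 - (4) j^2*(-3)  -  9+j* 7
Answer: 1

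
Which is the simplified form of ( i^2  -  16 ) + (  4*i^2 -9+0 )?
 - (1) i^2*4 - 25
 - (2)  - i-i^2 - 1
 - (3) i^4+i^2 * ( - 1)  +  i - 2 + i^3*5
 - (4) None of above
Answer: 4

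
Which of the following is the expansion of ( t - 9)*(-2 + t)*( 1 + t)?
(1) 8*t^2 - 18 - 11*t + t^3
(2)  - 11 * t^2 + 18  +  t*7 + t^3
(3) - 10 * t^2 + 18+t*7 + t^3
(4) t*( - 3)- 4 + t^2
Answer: 3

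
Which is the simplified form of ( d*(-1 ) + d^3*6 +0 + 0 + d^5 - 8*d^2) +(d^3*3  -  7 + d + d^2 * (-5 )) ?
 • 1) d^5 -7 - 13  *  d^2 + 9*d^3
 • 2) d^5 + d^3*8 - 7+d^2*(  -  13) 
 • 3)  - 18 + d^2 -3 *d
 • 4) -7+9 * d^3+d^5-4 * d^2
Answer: 1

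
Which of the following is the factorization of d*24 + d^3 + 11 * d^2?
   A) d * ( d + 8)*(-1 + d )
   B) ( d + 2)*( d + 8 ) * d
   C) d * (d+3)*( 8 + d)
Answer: C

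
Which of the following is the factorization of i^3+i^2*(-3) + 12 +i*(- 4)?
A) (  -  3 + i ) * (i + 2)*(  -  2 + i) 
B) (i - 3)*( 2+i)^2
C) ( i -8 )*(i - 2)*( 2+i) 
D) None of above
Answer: A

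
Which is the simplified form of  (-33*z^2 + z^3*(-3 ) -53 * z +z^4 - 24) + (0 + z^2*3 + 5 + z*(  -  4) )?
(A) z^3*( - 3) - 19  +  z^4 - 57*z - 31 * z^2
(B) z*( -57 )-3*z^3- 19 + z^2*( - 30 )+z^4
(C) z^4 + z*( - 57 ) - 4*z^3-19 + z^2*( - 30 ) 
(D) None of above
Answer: B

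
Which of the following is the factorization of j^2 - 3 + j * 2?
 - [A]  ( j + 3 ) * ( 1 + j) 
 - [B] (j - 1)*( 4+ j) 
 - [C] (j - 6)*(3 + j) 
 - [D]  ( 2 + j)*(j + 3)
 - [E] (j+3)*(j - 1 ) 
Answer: E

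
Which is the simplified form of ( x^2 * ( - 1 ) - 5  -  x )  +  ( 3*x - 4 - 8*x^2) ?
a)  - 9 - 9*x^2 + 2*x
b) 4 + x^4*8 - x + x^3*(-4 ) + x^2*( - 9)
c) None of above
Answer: a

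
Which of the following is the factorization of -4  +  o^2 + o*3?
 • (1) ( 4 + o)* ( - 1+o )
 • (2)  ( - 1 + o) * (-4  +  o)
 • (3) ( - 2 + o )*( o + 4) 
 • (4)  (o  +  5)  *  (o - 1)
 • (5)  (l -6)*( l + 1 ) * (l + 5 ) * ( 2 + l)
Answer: 1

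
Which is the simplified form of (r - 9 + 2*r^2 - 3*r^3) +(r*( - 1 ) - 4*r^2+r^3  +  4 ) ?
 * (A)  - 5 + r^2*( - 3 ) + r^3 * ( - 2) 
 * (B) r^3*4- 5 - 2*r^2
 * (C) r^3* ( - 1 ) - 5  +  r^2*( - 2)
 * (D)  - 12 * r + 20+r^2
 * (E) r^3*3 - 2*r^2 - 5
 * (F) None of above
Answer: F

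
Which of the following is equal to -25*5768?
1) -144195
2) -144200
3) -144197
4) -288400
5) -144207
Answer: 2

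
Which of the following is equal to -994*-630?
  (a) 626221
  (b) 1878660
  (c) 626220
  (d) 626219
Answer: c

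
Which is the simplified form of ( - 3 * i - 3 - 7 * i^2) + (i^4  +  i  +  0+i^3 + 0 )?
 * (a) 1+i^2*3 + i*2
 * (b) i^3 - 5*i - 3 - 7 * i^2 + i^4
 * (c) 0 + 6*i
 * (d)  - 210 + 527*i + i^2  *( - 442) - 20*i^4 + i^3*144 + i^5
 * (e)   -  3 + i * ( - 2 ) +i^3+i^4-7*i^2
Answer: e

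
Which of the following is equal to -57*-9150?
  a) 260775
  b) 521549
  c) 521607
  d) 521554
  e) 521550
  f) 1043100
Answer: e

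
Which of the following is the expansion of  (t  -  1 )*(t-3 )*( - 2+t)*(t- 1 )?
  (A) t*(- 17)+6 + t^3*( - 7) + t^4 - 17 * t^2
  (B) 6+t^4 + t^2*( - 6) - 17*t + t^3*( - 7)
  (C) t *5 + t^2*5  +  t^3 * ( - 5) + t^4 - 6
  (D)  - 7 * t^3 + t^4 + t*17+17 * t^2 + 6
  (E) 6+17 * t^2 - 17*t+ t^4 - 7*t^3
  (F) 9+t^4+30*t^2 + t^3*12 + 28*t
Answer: E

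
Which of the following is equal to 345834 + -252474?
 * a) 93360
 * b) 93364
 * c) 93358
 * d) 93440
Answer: a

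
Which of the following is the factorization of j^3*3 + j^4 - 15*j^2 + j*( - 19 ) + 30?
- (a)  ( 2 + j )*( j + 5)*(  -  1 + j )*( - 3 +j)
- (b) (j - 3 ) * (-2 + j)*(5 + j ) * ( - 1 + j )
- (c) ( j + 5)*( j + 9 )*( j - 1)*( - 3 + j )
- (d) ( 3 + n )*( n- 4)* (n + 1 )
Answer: a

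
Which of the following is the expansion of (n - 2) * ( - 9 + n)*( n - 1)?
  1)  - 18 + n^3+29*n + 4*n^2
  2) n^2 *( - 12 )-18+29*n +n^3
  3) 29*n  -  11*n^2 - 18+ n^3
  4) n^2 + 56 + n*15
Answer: 2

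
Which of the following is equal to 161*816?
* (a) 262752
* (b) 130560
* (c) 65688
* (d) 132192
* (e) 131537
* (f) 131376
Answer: f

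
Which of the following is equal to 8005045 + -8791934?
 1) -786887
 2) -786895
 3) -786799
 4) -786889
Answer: 4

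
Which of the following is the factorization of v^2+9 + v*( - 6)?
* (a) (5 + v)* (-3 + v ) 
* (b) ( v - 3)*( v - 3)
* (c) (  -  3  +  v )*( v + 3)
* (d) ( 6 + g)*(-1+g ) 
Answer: b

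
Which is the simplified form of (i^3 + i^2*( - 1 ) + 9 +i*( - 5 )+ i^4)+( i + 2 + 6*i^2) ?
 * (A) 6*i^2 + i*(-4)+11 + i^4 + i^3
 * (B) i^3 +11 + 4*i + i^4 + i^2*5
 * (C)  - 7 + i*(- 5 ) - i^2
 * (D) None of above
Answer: D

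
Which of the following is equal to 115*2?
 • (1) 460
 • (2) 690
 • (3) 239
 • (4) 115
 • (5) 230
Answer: 5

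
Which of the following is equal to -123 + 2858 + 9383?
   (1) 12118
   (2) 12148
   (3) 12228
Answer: 1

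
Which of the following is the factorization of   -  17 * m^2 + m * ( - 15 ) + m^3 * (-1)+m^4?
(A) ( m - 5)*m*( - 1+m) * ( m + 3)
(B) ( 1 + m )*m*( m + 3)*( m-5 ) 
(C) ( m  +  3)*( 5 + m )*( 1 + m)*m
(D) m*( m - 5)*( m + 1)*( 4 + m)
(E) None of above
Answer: B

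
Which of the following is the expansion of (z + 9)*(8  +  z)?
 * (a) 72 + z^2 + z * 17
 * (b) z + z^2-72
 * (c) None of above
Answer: a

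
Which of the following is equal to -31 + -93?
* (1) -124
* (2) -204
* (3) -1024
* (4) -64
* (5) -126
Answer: 1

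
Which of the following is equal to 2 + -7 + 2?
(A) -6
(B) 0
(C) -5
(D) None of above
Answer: D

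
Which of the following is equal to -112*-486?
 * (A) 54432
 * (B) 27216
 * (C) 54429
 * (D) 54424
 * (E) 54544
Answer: A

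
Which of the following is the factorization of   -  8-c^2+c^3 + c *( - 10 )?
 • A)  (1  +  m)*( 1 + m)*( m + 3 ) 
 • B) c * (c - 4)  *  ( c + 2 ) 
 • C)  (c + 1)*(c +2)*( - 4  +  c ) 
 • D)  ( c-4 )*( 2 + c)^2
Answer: C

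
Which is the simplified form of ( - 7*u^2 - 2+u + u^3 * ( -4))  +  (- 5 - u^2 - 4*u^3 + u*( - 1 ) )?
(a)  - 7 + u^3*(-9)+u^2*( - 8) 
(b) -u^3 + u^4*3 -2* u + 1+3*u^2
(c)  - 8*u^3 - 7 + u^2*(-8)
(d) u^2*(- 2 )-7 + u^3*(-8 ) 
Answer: c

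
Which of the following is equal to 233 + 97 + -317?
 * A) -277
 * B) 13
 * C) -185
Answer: B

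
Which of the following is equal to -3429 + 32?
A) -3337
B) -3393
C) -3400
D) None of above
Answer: D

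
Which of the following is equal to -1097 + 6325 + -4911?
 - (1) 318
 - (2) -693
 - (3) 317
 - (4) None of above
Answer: 3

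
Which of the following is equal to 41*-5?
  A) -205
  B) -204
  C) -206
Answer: A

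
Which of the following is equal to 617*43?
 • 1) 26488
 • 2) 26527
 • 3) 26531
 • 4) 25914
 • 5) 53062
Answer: 3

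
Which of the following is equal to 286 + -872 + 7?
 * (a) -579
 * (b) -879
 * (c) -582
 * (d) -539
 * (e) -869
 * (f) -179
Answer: a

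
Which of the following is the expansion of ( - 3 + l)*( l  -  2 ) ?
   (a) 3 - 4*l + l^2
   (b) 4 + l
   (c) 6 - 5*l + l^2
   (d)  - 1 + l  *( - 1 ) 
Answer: c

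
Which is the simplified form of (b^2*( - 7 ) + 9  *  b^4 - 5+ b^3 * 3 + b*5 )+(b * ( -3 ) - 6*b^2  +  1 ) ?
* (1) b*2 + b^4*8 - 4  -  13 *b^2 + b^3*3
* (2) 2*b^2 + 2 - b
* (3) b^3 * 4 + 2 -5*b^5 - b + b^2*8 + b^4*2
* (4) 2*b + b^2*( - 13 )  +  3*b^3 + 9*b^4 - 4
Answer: 4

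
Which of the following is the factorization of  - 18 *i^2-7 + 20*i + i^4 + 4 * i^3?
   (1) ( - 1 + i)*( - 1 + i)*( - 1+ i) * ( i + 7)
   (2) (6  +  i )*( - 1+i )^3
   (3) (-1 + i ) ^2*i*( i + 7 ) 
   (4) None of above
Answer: 1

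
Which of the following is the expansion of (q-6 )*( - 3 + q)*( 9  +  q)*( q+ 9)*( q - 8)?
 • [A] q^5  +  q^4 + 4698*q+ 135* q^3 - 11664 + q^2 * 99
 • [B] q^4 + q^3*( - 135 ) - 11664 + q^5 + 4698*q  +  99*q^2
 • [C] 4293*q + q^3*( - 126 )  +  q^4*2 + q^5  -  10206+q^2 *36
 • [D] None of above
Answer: B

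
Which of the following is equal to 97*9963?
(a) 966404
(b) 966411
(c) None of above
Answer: b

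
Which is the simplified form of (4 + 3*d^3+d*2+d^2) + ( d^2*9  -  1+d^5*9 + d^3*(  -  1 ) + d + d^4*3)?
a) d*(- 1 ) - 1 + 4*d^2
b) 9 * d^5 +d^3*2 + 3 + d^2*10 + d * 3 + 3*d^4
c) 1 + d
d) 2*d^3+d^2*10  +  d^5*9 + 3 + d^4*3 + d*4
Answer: b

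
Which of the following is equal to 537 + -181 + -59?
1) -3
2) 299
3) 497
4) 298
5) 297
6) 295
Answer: 5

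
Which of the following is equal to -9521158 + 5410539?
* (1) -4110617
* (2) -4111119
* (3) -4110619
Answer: 3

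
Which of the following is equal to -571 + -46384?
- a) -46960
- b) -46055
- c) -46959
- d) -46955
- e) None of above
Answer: d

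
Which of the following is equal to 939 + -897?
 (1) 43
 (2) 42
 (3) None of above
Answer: 2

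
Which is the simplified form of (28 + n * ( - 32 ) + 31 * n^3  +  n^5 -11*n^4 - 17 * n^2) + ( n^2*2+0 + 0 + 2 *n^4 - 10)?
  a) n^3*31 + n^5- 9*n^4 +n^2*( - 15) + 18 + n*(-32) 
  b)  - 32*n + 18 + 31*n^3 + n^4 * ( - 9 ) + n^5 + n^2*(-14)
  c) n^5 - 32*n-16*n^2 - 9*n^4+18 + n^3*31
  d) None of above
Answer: a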